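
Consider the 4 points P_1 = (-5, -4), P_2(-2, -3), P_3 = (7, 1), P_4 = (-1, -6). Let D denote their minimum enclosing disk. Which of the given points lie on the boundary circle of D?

P_1, P_3

By Welzl's lemma the MEC is supported by two points (diametrically opposite) or three points (on a circumcircle).
The farthest pair is P_1–P_3 with squared distance 169. The circle on this segment as diameter has centre (1, -1.5) and r² = 169/4 = 42.25.
Check P_2: distance² to centre = 11.25 ≤ 42.25, so it lies inside.
All remaining points lie in this disk, and no smaller disk contains both endpoints, so this is the minimum enclosing circle.
The points at distance exactly r from the centre are P_1, P_3 — 2 points.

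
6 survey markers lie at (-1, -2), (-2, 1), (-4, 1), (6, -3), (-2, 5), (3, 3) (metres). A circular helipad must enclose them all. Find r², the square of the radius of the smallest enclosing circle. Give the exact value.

290/9

The minimum enclosing circle is determined by three boundary points: (-4, 1), (6, -3), (-2, 5).
Their circumcentre is (5/3, 2/3) with r² = 290/9.
The farthest remaining point (-1, -2) is at distance² 128/9 ≤ 290/9.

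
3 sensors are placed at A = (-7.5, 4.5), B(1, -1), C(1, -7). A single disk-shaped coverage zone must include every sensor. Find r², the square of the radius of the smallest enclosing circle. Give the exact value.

Side lengths²: AB² = 102.5, AC² = 204.5, BC² = 36.
Since AC² = 204.5 ≥ 102.5 + 36 = 138.5, the angle opposite AC is not acute, so the smallest enclosing circle has AC as diameter.
Centre = midpoint of AC = (-3.25, -1.25), r² = 204.5/4 = 51.125.

51.125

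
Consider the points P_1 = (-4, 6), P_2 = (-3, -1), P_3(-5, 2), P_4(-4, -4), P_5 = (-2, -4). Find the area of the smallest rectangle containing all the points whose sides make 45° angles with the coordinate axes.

60

In coordinates u = x + y, v = x − y the rectangle is axis-aligned; the map (x,y)→(u,v) scales areas by 2.
u-values: 2, -4, -3, -8, -6; range = 2 − (-8) = 10.
v-values: -10, -2, -7, 0, 2; range = 2 − (-10) = 12.
Area = (10 × 12) / 2 = 60.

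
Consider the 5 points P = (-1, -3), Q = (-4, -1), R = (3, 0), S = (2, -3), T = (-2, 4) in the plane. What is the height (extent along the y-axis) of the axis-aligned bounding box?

max y = 4, min y = -3, so height = 7.

7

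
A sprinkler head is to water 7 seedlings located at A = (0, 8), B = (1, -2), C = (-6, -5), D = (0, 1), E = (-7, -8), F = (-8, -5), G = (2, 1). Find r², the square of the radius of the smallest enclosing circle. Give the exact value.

76.25

A smallest enclosing disk is always determined by at most three of the input points on its boundary.
The farthest pair is A–E with squared distance 305. The circle on this segment as diameter has centre (-3.5, 0) and r² = 305/4 = 76.25.
Check B: distance² to centre = 24.25 ≤ 76.25, so it lies inside.
All remaining points lie in this disk, and no smaller disk contains both endpoints, so this is the minimum enclosing circle.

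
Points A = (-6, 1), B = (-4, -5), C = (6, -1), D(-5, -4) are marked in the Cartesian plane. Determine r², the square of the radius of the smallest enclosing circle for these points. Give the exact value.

The minimum enclosing circle of a finite set is fixed by two of the points (as a diameter) or three (as a circumcircle).
The minimum enclosing circle is determined by three boundary points: A, C, D.
Their circumcentre is (-2/29, -12/29) with r² = 31265/841.
The farthest remaining point B is at distance² 30685/841 ≤ 31265/841.

31265/841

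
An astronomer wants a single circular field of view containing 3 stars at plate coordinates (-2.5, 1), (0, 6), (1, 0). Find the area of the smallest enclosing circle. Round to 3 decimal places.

30.081

Call the three points A, B, C in the order given.
Side lengths²: AB² = 31.25, AC² = 13.25, BC² = 37.
Since BC² = 37 < 31.25 + 13.25 = 44.5, the triangle is acute, so the smallest enclosing circle is the circumcircle.
Circumcentre = (-0.0625, 2.90625), r² = 9.5751953125.
Area = π·r² = π·9.5751953125 ≈ 30.081.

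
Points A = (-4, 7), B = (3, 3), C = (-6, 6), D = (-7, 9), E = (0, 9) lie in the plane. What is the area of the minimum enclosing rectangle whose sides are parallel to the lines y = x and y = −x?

72

In coordinates u = x + y, v = x − y the rectangle is axis-aligned; the map (x,y)→(u,v) scales areas by 2.
u-values: 3, 6, 0, 2, 9; range = 9 − 0 = 9.
v-values: -11, 0, -12, -16, -9; range = 0 − (-16) = 16.
Area = (9 × 16) / 2 = 72.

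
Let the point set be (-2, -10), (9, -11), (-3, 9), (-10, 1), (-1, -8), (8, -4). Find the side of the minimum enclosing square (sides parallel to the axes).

20

The bounding box has width 19 and height 20.
An axis-aligned square enclosing the set must have side ≥ max(width, height).
So the minimum side is max(19, 20) = 20.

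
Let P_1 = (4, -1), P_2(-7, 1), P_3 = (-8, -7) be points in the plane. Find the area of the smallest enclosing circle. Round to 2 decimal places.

141.81

Side lengths²: P_1P_2² = 125, P_1P_3² = 180, P_2P_3² = 65.
Since P_1P_3² = 180 < 125 + 65 = 190, the triangle is acute, so the smallest enclosing circle is the circumcircle.
Circumcentre = (-13/6, -11/3), r² = 1625/36.
Area = π·r² = π·1625/36 ≈ 141.81.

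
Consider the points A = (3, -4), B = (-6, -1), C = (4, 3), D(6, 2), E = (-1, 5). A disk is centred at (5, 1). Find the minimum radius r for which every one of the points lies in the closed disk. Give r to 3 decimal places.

11.180

The required radius is the distance from (5, 1) to the farthest point.
Squared distances: 29, 125, 5, 2, 52.
Maximum is 125, attained at B.
r = √125 ≈ 11.180.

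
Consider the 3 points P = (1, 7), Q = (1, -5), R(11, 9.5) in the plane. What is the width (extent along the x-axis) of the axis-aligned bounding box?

max x = 11, min x = 1, so width = 10.

10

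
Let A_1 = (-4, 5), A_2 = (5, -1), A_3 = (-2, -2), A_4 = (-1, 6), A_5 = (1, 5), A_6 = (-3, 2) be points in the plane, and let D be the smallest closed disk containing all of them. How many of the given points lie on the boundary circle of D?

By Welzl's lemma the MEC is supported by two points (diametrically opposite) or three points (on a circumcircle).
The farthest pair is A_1–A_2 with squared distance 117. The circle on this segment as diameter has centre (0.5, 2) and r² = 117/4 = 29.25.
Check A_3: distance² to centre = 22.25 ≤ 29.25, so it lies inside.
All remaining points lie in this disk, and no smaller disk contains both endpoints, so this is the minimum enclosing circle.
The points at distance exactly r from the centre are A_1, A_2 — 2 points.

2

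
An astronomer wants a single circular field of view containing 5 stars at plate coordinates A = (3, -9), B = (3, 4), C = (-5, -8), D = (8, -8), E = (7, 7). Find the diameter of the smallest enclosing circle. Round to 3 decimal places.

19.252

The minimum enclosing circle is determined by three boundary points: C, D, E.
Their circumcentre is (1.5, -0.9) with r² = 92.66.
The farthest remaining point A is at distance² 67.86 ≤ 92.66.
Diameter = 2r = 2√(92.66) ≈ 19.252.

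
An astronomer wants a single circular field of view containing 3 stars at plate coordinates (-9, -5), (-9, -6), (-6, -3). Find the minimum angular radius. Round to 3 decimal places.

2.121

Call the three points A, B, C in the order given.
Side lengths²: AB² = 1, AC² = 13, BC² = 18.
Since BC² = 18 ≥ 13 + 1 = 14, the angle opposite BC is not acute, so the smallest enclosing circle has BC as diameter.
Centre = midpoint of BC = (-7.5, -4.5), r² = 18/4 = 4.5.
r = √(4.5) ≈ 2.121.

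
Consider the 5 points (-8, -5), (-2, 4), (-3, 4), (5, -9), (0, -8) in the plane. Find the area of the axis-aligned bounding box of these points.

169

x ranges over [-8, 5], width 13.
y ranges over [-9, 4], height 13.
Area = 13 × 13 = 169.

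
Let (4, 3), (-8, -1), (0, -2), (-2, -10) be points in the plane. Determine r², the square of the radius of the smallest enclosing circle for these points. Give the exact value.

A smallest enclosing disk is always determined by at most three of the input points on its boundary.
The minimum enclosing circle is determined by three boundary points: (4, 3), (-8, -1), (-2, -10).
Their circumcentre is (-17/22, -59/22) with r² = 13325/242.
The farthest remaining point (0, -2) is at distance² 257/242 ≤ 13325/242.

13325/242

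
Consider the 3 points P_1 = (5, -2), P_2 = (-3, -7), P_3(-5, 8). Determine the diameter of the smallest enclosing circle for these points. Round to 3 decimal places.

15.530

Side lengths²: P_1P_2² = 89, P_1P_3² = 200, P_2P_3² = 229.
Since P_2P_3² = 229 < 200 + 89 = 289, the triangle is acute, so the smallest enclosing circle is the circumcircle.
Circumcentre = (-59/26, 19/26), r² = 20381/338.
Diameter = 2r = 2√(20381/338) ≈ 15.530.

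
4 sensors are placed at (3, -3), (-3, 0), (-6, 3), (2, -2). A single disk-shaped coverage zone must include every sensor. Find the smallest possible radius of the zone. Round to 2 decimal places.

By Welzl's lemma the MEC is supported by two points (diametrically opposite) or three points (on a circumcircle).
The farthest pair is (3, -3)–(-6, 3) with squared distance 117. The circle on this segment as diameter has centre (-1.5, 0) and r² = 117/4 = 29.25.
Check (-3, 0): distance² to centre = 2.25 ≤ 29.25, so it lies inside.
All remaining points lie in this disk, and no smaller disk contains both endpoints, so this is the minimum enclosing circle.
r = √(29.25) ≈ 5.41.

5.41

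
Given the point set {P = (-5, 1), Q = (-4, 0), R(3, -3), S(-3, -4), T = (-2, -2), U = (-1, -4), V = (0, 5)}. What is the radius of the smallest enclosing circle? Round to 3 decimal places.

4.834

By Welzl's lemma the MEC is supported by two points (diametrically opposite) or three points (on a circumcircle).
The minimum enclosing circle is determined by three boundary points: R, S, V.
Their circumcentre is (-21/34, 7/34) with r² = 13505/578.
The farthest remaining point P is at distance² 11465/578 ≤ 13505/578.
r = √(13505/578) ≈ 4.834.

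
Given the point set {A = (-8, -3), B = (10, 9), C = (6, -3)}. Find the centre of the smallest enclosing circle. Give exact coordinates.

Side lengths²: AB² = 468, AC² = 196, BC² = 160.
Since AB² = 468 ≥ 196 + 160 = 356, the angle opposite AB is not acute, so the smallest enclosing circle has AB as diameter.
Centre = midpoint of AB = (1, 3), r² = 468/4 = 117.
Centre = (1, 3).

(1, 3)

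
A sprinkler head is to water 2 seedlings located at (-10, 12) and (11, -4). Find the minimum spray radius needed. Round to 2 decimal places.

13.20

The smallest circle enclosing two points has them as diameter endpoints.
Centre = midpoint = (0.5, 4); r² = |(-10, 12)−(11, -4)|²/4 = 697/4 = 174.25.
r = √(174.25) ≈ 13.20.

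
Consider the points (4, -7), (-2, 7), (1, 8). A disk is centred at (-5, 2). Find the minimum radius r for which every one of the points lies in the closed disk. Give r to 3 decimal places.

12.728

The required radius is the distance from (-5, 2) to the farthest point.
Squared distances: 162, 34, 72.
Maximum is 162, attained at (4, -7).
r = √162 ≈ 12.728.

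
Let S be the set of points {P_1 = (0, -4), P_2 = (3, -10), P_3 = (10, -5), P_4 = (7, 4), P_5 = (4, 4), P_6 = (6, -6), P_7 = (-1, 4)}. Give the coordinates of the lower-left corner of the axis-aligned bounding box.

(-1, -10)

x-range [-1, 10], y-range [-10, 4].
The lower-left corner is (-1, -10).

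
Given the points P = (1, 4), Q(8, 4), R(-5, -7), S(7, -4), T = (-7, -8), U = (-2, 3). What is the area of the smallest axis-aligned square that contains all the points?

225

The bounding box has width 15 and height 12.
An axis-aligned square enclosing the set must have side ≥ max(width, height).
So the minimum side is max(15, 12) = 15.
Area = 15² = 225.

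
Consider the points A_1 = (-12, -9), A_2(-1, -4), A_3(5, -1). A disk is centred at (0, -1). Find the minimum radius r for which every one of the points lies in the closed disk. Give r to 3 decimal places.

14.422

The required radius is the distance from (0, -1) to the farthest point.
Squared distances: 208, 10, 25.
Maximum is 208, attained at A_1.
r = √208 ≈ 14.422.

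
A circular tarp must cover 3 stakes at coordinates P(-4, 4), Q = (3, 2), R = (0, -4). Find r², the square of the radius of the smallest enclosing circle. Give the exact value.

20.703125

Side lengths²: PQ² = 53, PR² = 80, QR² = 45.
Since PR² = 80 < 53 + 45 = 98, the triangle is acute, so the smallest enclosing circle is the circumcircle.
Circumcentre = (-1.25, 0.375), r² = 20.703125.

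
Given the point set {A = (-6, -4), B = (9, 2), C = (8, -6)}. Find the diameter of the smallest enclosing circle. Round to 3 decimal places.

Side lengths²: AB² = 261, AC² = 200, BC² = 65.
Since AB² = 261 < 200 + 65 = 265, the triangle is acute, so the smallest enclosing circle is the circumcircle.
Circumcentre = (59/38, -43/38), r² = 47125/722.
Diameter = 2r = 2√(47125/722) ≈ 16.158.

16.158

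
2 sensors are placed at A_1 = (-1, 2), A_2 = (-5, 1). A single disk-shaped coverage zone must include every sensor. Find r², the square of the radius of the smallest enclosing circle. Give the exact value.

4.25

The smallest circle enclosing two points has them as diameter endpoints.
Centre = midpoint = (-3, 1.5); r² = |A_1A_2|²/4 = 17/4 = 4.25.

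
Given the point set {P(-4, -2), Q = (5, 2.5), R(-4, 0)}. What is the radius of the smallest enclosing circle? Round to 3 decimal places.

Side lengths²: PQ² = 101.25, PR² = 4, QR² = 87.25.
Since PQ² = 101.25 ≥ 87.25 + 4 = 91.25, the angle opposite PQ is not acute, so the smallest enclosing circle has PQ as diameter.
Centre = midpoint of PQ = (0.5, 0.25), r² = 101.25/4 = 25.3125.
r = √(25.3125) ≈ 5.031.

5.031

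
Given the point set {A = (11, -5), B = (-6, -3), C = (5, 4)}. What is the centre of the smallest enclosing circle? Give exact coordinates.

(2.5, -4)

Side lengths²: AB² = 293, AC² = 117, BC² = 170.
Since AB² = 293 ≥ 170 + 117 = 287, the angle opposite AB is not acute, so the smallest enclosing circle has AB as diameter.
Centre = midpoint of AB = (2.5, -4), r² = 293/4 = 73.25.
Centre = (2.5, -4).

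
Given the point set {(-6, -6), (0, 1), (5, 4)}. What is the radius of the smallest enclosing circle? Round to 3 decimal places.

Call the three points A, B, C in the order given.
Side lengths²: AB² = 85, AC² = 221, BC² = 34.
Since AC² = 221 ≥ 85 + 34 = 119, the angle opposite AC is not acute, so the smallest enclosing circle has AC as diameter.
Centre = midpoint of AC = (-0.5, -1), r² = 221/4 = 55.25.
r = √(55.25) ≈ 7.433.

7.433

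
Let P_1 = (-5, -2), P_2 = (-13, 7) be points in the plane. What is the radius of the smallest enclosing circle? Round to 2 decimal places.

The smallest circle enclosing two points has them as diameter endpoints.
Centre = midpoint = (-9, 2.5); r² = |P_1P_2|²/4 = 145/4 = 36.25.
r = √(36.25) ≈ 6.02.

6.02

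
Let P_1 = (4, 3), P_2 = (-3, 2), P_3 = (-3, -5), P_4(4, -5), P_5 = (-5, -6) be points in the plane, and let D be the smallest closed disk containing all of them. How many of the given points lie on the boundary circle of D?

2

A smallest enclosing disk is always determined by at most three of the input points on its boundary.
The farthest pair is P_1–P_5 with squared distance 162. The circle on this segment as diameter has centre (-0.5, -1.5) and r² = 162/4 = 40.5.
Check P_2: distance² to centre = 18.5 ≤ 40.5, so it lies inside.
All remaining points lie in this disk, and no smaller disk contains both endpoints, so this is the minimum enclosing circle.
The points at distance exactly r from the centre are P_1, P_5 — 2 points.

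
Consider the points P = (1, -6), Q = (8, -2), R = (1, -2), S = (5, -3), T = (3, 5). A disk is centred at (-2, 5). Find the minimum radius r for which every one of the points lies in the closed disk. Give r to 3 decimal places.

12.207

The required radius is the distance from (-2, 5) to the farthest point.
Squared distances: 130, 149, 58, 113, 25.
Maximum is 149, attained at Q.
r = √149 ≈ 12.207.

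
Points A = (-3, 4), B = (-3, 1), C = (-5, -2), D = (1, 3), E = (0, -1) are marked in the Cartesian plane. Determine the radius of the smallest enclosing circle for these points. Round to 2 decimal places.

3.91

By Welzl's lemma the MEC is supported by two points (diametrically opposite) or three points (on a circumcircle).
The farthest pair is C–D with squared distance 61. The circle on this segment as diameter has centre (-2, 0.5) and r² = 61/4 = 15.25.
Check A: distance² to centre = 13.25 ≤ 15.25, so it lies inside.
All remaining points lie in this disk, and no smaller disk contains both endpoints, so this is the minimum enclosing circle.
r = √(15.25) ≈ 3.91.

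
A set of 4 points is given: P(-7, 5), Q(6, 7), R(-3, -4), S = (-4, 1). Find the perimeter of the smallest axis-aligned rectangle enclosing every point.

Width = max x − min x = 6 − (-7) = 13.
Height = max y − min y = 7 − (-4) = 11.
Perimeter = 2(13 + 11) = 48.

48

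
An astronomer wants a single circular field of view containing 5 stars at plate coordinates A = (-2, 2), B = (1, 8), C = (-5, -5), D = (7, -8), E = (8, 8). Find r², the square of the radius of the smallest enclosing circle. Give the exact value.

A smallest enclosing disk is always determined by at most three of the input points on its boundary.
The minimum enclosing circle is determined by three boundary points: C, D, E.
Their circumcentre is (2.7, 0.3) with r² = 87.38.
The farthest remaining point B is at distance² 62.18 ≤ 87.38.

87.38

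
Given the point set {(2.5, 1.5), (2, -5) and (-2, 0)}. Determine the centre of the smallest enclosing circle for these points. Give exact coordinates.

Call the three points A, B, C in the order given.
Side lengths²: AB² = 42.5, AC² = 22.5, BC² = 41.
Since AB² = 42.5 < 41 + 22.5 = 63.5, the triangle is acute, so the smallest enclosing circle is the circumcircle.
Circumcentre = (20/19, -63/38), r² = 17425/1444.
Centre = (20/19, -63/38).

(20/19, -63/38)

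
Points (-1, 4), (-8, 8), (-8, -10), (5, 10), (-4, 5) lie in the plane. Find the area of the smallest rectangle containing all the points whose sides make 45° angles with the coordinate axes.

297

In coordinates u = x + y, v = x − y the rectangle is axis-aligned; the map (x,y)→(u,v) scales areas by 2.
u-values: 3, 0, -18, 15, 1; range = 15 − (-18) = 33.
v-values: -5, -16, 2, -5, -9; range = 2 − (-16) = 18.
Area = (33 × 18) / 2 = 297.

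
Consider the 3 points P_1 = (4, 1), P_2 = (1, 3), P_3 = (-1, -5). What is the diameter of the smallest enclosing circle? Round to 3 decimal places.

Side lengths²: P_1P_2² = 13, P_1P_3² = 61, P_2P_3² = 68.
Since P_2P_3² = 68 < 61 + 13 = 74, the triangle is acute, so the smallest enclosing circle is the circumcircle.
Circumcentre = (3/7, -31/28), r² = 13481/784.
Diameter = 2r = 2√(13481/784) ≈ 8.293.

8.293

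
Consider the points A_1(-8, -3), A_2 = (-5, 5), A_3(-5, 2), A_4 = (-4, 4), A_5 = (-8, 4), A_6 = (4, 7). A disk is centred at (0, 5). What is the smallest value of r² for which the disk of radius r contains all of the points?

128

The required radius is the distance from (0, 5) to the farthest point.
Squared distances: 128, 25, 34, 17, 65, 20.
Maximum is 128, attained at A_1.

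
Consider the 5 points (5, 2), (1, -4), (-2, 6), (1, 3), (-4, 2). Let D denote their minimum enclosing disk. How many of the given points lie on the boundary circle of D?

3

By Welzl's lemma the MEC is supported by two points (diametrically opposite) or three points (on a circumcircle).
The minimum enclosing circle is determined by three boundary points: (5, 2), (1, -4), (-2, 6).
Their circumcentre is (-9/58, 32/29) with r² = 92105/3364.
The farthest remaining point (-4, 2) is at distance² 52433/3364 ≤ 92105/3364.
The points at distance exactly r from the centre are (5, 2), (1, -4), (-2, 6) — 3 points.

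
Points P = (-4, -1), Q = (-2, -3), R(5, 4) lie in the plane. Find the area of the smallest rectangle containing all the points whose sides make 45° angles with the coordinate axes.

In coordinates u = x + y, v = x − y the rectangle is axis-aligned; the map (x,y)→(u,v) scales areas by 2.
u-values: -5, -5, 9; range = 9 − (-5) = 14.
v-values: -3, 1, 1; range = 1 − (-3) = 4.
Area = (14 × 4) / 2 = 28.

28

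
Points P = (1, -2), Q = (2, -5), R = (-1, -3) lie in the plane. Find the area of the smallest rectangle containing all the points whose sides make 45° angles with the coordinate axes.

7.5

In coordinates u = x + y, v = x − y the rectangle is axis-aligned; the map (x,y)→(u,v) scales areas by 2.
u-values: -1, -3, -4; range = -1 − (-4) = 3.
v-values: 3, 7, 2; range = 7 − 2 = 5.
Area = (3 × 5) / 2 = 7.5.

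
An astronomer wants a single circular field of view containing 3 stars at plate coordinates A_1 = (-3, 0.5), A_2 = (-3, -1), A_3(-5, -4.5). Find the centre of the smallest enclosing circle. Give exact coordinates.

(-4, -2)

Side lengths²: A_1A_2² = 2.25, A_1A_3² = 29, A_2A_3² = 16.25.
Since A_1A_3² = 29 ≥ 16.25 + 2.25 = 18.5, the angle opposite A_1A_3 is not acute, so the smallest enclosing circle has A_1A_3 as diameter.
Centre = midpoint of A_1A_3 = (-4, -2), r² = 29/4 = 7.25.
Centre = (-4, -2).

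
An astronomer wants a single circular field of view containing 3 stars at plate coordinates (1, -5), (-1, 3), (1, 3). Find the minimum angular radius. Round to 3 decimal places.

Call the three points A, B, C in the order given.
Side lengths²: AB² = 68, AC² = 64, BC² = 4.
Since AB² = 68 ≥ 64 + 4 = 68, the angle opposite AB is not acute, so the smallest enclosing circle has AB as diameter.
Centre = midpoint of AB = (0, -1), r² = 68/4 = 17.
r = √17 ≈ 4.123.

4.123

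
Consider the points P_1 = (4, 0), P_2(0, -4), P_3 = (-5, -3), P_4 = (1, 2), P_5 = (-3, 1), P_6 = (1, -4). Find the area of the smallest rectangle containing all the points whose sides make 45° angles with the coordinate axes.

In coordinates u = x + y, v = x − y the rectangle is axis-aligned; the map (x,y)→(u,v) scales areas by 2.
u-values: 4, -4, -8, 3, -2, -3; range = 4 − (-8) = 12.
v-values: 4, 4, -2, -1, -4, 5; range = 5 − (-4) = 9.
Area = (12 × 9) / 2 = 54.

54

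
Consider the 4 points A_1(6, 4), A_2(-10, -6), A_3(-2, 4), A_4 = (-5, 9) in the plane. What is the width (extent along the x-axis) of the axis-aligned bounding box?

16

max x = 6, min x = -10, so width = 16.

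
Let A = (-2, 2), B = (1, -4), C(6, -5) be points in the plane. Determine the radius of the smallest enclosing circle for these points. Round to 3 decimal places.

Side lengths²: AB² = 45, AC² = 113, BC² = 26.
Since AC² = 113 ≥ 45 + 26 = 71, the angle opposite AC is not acute, so the smallest enclosing circle has AC as diameter.
Centre = midpoint of AC = (2, -1.5), r² = 113/4 = 28.25.
r = √(28.25) ≈ 5.315.

5.315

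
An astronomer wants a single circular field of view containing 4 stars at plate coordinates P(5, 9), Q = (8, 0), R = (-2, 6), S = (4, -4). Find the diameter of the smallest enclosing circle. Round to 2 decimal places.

13.16

The minimum enclosing circle is determined by three boundary points: P, R, S.
Their circumcentre is (159/44, 113/44) with r² = 41905/968.
The farthest remaining point Q is at distance² 25009/968 ≤ 41905/968.
Diameter = 2r = 2√(41905/968) ≈ 13.16.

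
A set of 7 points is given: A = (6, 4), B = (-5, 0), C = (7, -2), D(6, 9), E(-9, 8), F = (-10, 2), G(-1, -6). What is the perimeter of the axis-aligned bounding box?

64

Width = max x − min x = 7 − (-10) = 17.
Height = max y − min y = 9 − (-6) = 15.
Perimeter = 2(17 + 15) = 64.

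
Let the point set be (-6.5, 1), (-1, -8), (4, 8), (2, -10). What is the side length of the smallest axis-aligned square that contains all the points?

18

The bounding box has width 10.5 and height 18.
An axis-aligned square enclosing the set must have side ≥ max(width, height).
So the minimum side is max(10.5, 18) = 18.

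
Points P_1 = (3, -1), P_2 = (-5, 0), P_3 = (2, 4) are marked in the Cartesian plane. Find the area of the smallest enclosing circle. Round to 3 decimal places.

56.723

Side lengths²: P_1P_2² = 65, P_1P_3² = 26, P_2P_3² = 65.
Since P_2P_3² = 65 < 65 + 26 = 91, the triangle is acute, so the smallest enclosing circle is the circumcircle.
Circumcentre = (-5/6, 5/6), r² = 325/18.
Area = π·r² = π·325/18 ≈ 56.723.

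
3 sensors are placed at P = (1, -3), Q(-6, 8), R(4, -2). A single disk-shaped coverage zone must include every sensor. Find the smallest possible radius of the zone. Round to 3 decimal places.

7.071

Side lengths²: PQ² = 170, PR² = 10, QR² = 200.
Since QR² = 200 ≥ 170 + 10 = 180, the angle opposite QR is not acute, so the smallest enclosing circle has QR as diameter.
Centre = midpoint of QR = (-1, 3), r² = 200/4 = 50.
r = √50 ≈ 7.071.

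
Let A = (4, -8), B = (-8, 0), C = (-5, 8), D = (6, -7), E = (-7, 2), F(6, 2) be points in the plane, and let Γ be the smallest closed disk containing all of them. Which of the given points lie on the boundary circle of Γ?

C, D

The farthest pair is C–D with squared distance 346. The circle on this segment as diameter has centre (0.5, 0.5) and r² = 346/4 = 86.5.
Check A: distance² to centre = 84.5 ≤ 86.5, so it lies inside.
All remaining points lie in this disk, and no smaller disk contains both endpoints, so this is the minimum enclosing circle.
The points at distance exactly r from the centre are C, D — 2 points.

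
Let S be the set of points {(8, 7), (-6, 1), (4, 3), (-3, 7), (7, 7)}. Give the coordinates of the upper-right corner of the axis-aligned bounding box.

x-range [-6, 8], y-range [1, 7].
The upper-right corner is (8, 7).

(8, 7)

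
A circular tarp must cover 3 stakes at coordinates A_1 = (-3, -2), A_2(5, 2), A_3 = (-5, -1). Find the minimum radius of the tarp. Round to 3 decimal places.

5.220

Side lengths²: A_1A_2² = 80, A_1A_3² = 5, A_2A_3² = 109.
Since A_2A_3² = 109 ≥ 80 + 5 = 85, the angle opposite A_2A_3 is not acute, so the smallest enclosing circle has A_2A_3 as diameter.
Centre = midpoint of A_2A_3 = (0, 0.5), r² = 109/4 = 27.25.
r = √(27.25) ≈ 5.220.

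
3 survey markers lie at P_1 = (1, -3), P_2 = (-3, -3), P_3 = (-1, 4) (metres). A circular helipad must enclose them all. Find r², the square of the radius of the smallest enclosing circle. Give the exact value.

2809/196

Side lengths²: P_1P_2² = 16, P_1P_3² = 53, P_2P_3² = 53.
Since P_2P_3² = 53 < 53 + 16 = 69, the triangle is acute, so the smallest enclosing circle is the circumcircle.
Circumcentre = (-1, 3/14), r² = 2809/196.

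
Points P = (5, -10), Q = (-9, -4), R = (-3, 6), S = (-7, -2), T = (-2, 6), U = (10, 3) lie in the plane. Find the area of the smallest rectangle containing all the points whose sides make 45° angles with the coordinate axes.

312

In coordinates u = x + y, v = x − y the rectangle is axis-aligned; the map (x,y)→(u,v) scales areas by 2.
u-values: -5, -13, 3, -9, 4, 13; range = 13 − (-13) = 26.
v-values: 15, -5, -9, -5, -8, 7; range = 15 − (-9) = 24.
Area = (26 × 24) / 2 = 312.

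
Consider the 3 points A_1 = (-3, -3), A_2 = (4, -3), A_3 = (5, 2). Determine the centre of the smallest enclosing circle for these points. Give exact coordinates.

Side lengths²: A_1A_2² = 49, A_1A_3² = 89, A_2A_3² = 26.
Since A_1A_3² = 89 ≥ 49 + 26 = 75, the angle opposite A_1A_3 is not acute, so the smallest enclosing circle has A_1A_3 as diameter.
Centre = midpoint of A_1A_3 = (1, -0.5), r² = 89/4 = 22.25.
Centre = (1, -0.5).

(1, -0.5)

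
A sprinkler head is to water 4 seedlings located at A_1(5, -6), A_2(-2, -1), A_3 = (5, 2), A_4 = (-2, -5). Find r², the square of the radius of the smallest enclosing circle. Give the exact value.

The minimum enclosing circle is determined by three boundary points: A_1, A_3, A_4.
Their circumcentre is (2, -2) with r² = 25.
The farthest remaining point A_2 is at distance² 17 ≤ 25.

25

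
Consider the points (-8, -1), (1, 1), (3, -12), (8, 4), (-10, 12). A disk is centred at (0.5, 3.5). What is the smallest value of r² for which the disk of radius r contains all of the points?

246.5

The required radius is the distance from (0.5, 3.5) to the farthest point.
Squared distances: 92.5, 6.5, 246.5, 56.5, 182.5.
Maximum is 246.5, attained at (3, -12).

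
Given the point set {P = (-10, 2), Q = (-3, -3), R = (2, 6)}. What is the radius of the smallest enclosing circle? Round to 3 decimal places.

Side lengths²: PQ² = 74, PR² = 160, QR² = 106.
Since PR² = 160 < 106 + 74 = 180, the triangle is acute, so the smallest enclosing circle is the circumcircle.
Circumcentre = (-83/22, 73/22), r² = 9805/242.
r = √(9805/242) ≈ 6.365.

6.365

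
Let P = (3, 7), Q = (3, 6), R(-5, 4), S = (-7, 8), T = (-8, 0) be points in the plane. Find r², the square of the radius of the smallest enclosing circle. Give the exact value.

A smallest enclosing disk is always determined by at most three of the input points on its boundary.
The farthest pair is P–T with squared distance 170. The circle on this segment as diameter has centre (-2.5, 3.5) and r² = 170/4 = 42.5.
Check Q: distance² to centre = 36.5 ≤ 42.5, so it lies inside.
All remaining points lie in this disk, and no smaller disk contains both endpoints, so this is the minimum enclosing circle.

42.5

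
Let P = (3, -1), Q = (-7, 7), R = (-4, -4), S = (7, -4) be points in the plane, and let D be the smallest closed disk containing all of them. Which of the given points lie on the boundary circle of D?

Q, S

The minimum enclosing circle of a finite set is fixed by two of the points (as a diameter) or three (as a circumcircle).
The farthest pair is Q–S with squared distance 317. The circle on this segment as diameter has centre (0, 1.5) and r² = 317/4 = 79.25.
Check P: distance² to centre = 15.25 ≤ 79.25, so it lies inside.
All remaining points lie in this disk, and no smaller disk contains both endpoints, so this is the minimum enclosing circle.
The points at distance exactly r from the centre are Q, S — 2 points.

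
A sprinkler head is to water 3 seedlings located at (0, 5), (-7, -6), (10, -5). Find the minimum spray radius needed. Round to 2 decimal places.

8.72

Call the three points A, B, C in the order given.
Side lengths²: AB² = 170, AC² = 200, BC² = 290.
Since BC² = 290 < 200 + 170 = 370, the triangle is acute, so the smallest enclosing circle is the circumcircle.
Circumcentre = (25/18, -65/18), r² = 12325/162.
r = √(12325/162) ≈ 8.72.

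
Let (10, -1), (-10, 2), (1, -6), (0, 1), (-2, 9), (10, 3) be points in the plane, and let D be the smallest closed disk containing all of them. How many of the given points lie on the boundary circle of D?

By Welzl's lemma the MEC is supported by two points (diametrically opposite) or three points (on a circumcircle).
The minimum enclosing circle is determined by three boundary points: (10, -1), (-10, 2), (10, 3).
Their circumcentre is (0.075, 1) with r² = 102.505625.
The farthest remaining point (-2, 9) is at distance² 68.305625 ≤ 102.505625.
The points at distance exactly r from the centre are (10, -1), (-10, 2), (10, 3) — 3 points.

3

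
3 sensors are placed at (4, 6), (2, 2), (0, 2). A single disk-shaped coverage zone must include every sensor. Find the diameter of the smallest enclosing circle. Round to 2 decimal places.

Call the three points A, B, C in the order given.
Side lengths²: AB² = 20, AC² = 32, BC² = 4.
Since AC² = 32 ≥ 20 + 4 = 24, the angle opposite AC is not acute, so the smallest enclosing circle has AC as diameter.
Centre = midpoint of AC = (2, 4), r² = 32/4 = 8.
Diameter = 2r = 2√8 ≈ 5.66.

5.66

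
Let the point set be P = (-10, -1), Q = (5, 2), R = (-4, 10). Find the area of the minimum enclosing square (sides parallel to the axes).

The bounding box has width 15 and height 11.
An axis-aligned square enclosing the set must have side ≥ max(width, height).
So the minimum side is max(15, 11) = 15.
Area = 15² = 225.

225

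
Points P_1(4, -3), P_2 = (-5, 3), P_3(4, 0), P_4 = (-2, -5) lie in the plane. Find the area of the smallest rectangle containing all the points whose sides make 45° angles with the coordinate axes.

82.5

In coordinates u = x + y, v = x − y the rectangle is axis-aligned; the map (x,y)→(u,v) scales areas by 2.
u-values: 1, -2, 4, -7; range = 4 − (-7) = 11.
v-values: 7, -8, 4, 3; range = 7 − (-8) = 15.
Area = (11 × 15) / 2 = 82.5.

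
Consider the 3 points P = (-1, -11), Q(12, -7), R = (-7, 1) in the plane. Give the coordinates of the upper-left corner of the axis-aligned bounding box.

x-range [-7, 12], y-range [-11, 1].
The upper-left corner is (-7, 1).

(-7, 1)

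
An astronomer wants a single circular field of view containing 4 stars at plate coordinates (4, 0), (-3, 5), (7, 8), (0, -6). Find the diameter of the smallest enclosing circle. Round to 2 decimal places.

15.65

A smallest enclosing disk is always determined by at most three of the input points on its boundary.
The farthest pair is (7, 8)–(0, -6) with squared distance 245. The circle on this segment as diameter has centre (3.5, 1) and r² = 245/4 = 61.25.
Check (4, 0): distance² to centre = 1.25 ≤ 61.25, so it lies inside.
All remaining points lie in this disk, and no smaller disk contains both endpoints, so this is the minimum enclosing circle.
Diameter = 2r = 2√(61.25) ≈ 15.65.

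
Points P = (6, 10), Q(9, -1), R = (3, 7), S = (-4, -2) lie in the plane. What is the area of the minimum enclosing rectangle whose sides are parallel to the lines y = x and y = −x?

154

In coordinates u = x + y, v = x − y the rectangle is axis-aligned; the map (x,y)→(u,v) scales areas by 2.
u-values: 16, 8, 10, -6; range = 16 − (-6) = 22.
v-values: -4, 10, -4, -2; range = 10 − (-4) = 14.
Area = (22 × 14) / 2 = 154.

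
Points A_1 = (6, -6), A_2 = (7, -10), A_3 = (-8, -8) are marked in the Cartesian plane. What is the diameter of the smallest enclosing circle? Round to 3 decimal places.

Side lengths²: A_1A_2² = 17, A_1A_3² = 200, A_2A_3² = 229.
Since A_2A_3² = 229 ≥ 200 + 17 = 217, the angle opposite A_2A_3 is not acute, so the smallest enclosing circle has A_2A_3 as diameter.
Centre = midpoint of A_2A_3 = (-0.5, -9), r² = 229/4 = 57.25.
Diameter = 2r = 2√(57.25) ≈ 15.133.

15.133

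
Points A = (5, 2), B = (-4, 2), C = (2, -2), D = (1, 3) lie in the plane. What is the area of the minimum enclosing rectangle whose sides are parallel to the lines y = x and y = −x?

In coordinates u = x + y, v = x − y the rectangle is axis-aligned; the map (x,y)→(u,v) scales areas by 2.
u-values: 7, -2, 0, 4; range = 7 − (-2) = 9.
v-values: 3, -6, 4, -2; range = 4 − (-6) = 10.
Area = (9 × 10) / 2 = 45.

45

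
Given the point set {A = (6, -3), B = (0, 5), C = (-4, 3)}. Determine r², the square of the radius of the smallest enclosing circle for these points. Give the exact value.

Side lengths²: AB² = 100, AC² = 136, BC² = 20.
Since AC² = 136 ≥ 100 + 20 = 120, the angle opposite AC is not acute, so the smallest enclosing circle has AC as diameter.
Centre = midpoint of AC = (1, 0), r² = 136/4 = 34.

34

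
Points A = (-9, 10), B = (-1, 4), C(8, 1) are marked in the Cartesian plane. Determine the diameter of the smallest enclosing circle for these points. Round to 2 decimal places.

Side lengths²: AB² = 100, AC² = 370, BC² = 90.
Since AC² = 370 ≥ 100 + 90 = 190, the angle opposite AC is not acute, so the smallest enclosing circle has AC as diameter.
Centre = midpoint of AC = (-0.5, 5.5), r² = 370/4 = 92.5.
Diameter = 2r = 2√(92.5) ≈ 19.24.

19.24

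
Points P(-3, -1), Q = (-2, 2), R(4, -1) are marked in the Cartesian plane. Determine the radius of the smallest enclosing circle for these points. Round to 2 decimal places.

Side lengths²: PQ² = 10, PR² = 49, QR² = 45.
Since PR² = 49 < 45 + 10 = 55, the triangle is acute, so the smallest enclosing circle is the circumcircle.
Circumcentre = (0.5, -0.5), r² = 12.5.
r = √(12.5) ≈ 3.54.

3.54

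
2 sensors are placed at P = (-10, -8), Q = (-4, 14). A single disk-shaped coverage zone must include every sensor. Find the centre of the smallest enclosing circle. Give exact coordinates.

The smallest circle enclosing two points has them as diameter endpoints.
Centre = midpoint = (-7, 3); r² = |PQ|²/4 = 520/4 = 130.
Centre = (-7, 3).

(-7, 3)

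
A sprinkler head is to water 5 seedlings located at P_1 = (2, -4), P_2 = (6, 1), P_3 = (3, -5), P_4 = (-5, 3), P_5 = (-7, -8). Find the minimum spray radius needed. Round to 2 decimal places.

7.91

The minimum enclosing circle of a finite set is fixed by two of the points (as a diameter) or three (as a circumcircle).
The farthest pair is P_2–P_5 with squared distance 250. The circle on this segment as diameter has centre (-0.5, -3.5) and r² = 250/4 = 62.5.
Check P_1: distance² to centre = 6.5 ≤ 62.5, so it lies inside.
All remaining points lie in this disk, and no smaller disk contains both endpoints, so this is the minimum enclosing circle.
r = √(62.5) ≈ 7.91.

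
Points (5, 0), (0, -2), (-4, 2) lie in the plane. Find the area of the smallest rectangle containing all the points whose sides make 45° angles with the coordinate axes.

In coordinates u = x + y, v = x − y the rectangle is axis-aligned; the map (x,y)→(u,v) scales areas by 2.
u-values: 5, -2, -2; range = 5 − (-2) = 7.
v-values: 5, 2, -6; range = 5 − (-6) = 11.
Area = (7 × 11) / 2 = 38.5.

38.5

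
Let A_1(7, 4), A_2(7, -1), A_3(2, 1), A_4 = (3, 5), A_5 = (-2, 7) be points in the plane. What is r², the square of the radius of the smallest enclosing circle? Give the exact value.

The farthest pair is A_2–A_5 with squared distance 145. The circle on this segment as diameter has centre (2.5, 3) and r² = 145/4 = 36.25.
Check A_1: distance² to centre = 21.25 ≤ 36.25, so it lies inside.
All remaining points lie in this disk, and no smaller disk contains both endpoints, so this is the minimum enclosing circle.

36.25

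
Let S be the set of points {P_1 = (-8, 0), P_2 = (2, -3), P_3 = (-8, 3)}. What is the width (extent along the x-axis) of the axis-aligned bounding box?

10

max x = 2, min x = -8, so width = 10.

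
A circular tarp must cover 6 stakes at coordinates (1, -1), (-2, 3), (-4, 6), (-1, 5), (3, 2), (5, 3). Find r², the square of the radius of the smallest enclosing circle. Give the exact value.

23.125

The minimum enclosing circle of a finite set is fixed by two of the points (as a diameter) or three (as a circumcircle).
The minimum enclosing circle is determined by three boundary points: (1, -1), (-4, 6), (5, 3).
Their circumcentre is (0.25, 3.75) with r² = 23.125.
The farthest remaining point (3, 2) is at distance² 10.625 ≤ 23.125.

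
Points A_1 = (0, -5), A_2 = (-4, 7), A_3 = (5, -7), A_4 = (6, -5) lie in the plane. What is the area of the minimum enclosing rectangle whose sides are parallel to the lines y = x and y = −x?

In coordinates u = x + y, v = x − y the rectangle is axis-aligned; the map (x,y)→(u,v) scales areas by 2.
u-values: -5, 3, -2, 1; range = 3 − (-5) = 8.
v-values: 5, -11, 12, 11; range = 12 − (-11) = 23.
Area = (8 × 23) / 2 = 92.

92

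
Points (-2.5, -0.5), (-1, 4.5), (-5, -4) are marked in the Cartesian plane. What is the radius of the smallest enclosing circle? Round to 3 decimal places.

Call the three points A, B, C in the order given.
Side lengths²: AB² = 27.25, AC² = 18.5, BC² = 88.25.
Since BC² = 88.25 ≥ 27.25 + 18.5 = 45.75, the angle opposite BC is not acute, so the smallest enclosing circle has BC as diameter.
Centre = midpoint of BC = (-3, 0.25), r² = 88.25/4 = 22.0625.
r = √(22.0625) ≈ 4.697.

4.697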